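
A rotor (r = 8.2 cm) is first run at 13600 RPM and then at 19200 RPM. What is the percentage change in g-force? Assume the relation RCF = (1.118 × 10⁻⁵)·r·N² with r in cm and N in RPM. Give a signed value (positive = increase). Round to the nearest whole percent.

RCF ∝ N², so the ratio is (19200/13600)² = (1.411765)² = 1.9931.
Change = 1.9931 − 1 = +0.9931 → +99.3%.

+99%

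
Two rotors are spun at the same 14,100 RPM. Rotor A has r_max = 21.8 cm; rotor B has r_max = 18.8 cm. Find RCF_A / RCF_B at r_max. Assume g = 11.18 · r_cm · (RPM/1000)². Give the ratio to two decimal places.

At fixed N, RCF ∝ r, so RCF_A/RCF_B = r_A/r_B = 21.8 / 18.8 = 1.1596.

1.16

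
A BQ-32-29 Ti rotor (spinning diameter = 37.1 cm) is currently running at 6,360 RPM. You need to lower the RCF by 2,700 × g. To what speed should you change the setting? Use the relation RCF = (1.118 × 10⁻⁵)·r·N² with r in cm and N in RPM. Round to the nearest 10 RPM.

r = 37.1 / 2 = 18.55 cm
Current RCF = 1.118 × 10⁻⁵ × 18.55 × (6360)² = 1.118 × 10⁻⁵ × 18.55 × 40,449,600 ≈ 8,388.8 × g
Target RCF = 8,388.8 − 2,700 = 5,688.8 × g
N² = 5,688.8 / (20.7389 × 10⁻⁵) = 27,430,577
N ≈ √27,430,577 ≈ 5,237.4

N₂ ≈ 5240 RPM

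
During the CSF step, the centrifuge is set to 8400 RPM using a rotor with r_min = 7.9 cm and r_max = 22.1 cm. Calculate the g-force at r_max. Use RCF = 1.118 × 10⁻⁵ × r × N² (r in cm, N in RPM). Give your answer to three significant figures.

RCF ≈ 17400 × g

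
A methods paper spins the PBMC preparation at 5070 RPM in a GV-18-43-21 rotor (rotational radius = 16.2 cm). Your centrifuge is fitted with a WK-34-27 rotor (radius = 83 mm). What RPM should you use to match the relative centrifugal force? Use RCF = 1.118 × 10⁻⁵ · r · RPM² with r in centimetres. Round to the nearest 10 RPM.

≈ 7080 RPM

RCF_original = 1.118 × 10⁻⁵ × 16.2 × (5070)² = 1.118 × 10⁻⁵ × 16.2 × 25,704,900 ≈ 4,655.6 × g
Your rotor: r = 83 mm = 8.3 cm
4,655.6 = 1.118 × 10⁻⁵ × 8.3 × N²
N² = 4,655.6 / (9.2794 × 10⁻⁵) = 50,171,347
N ≈ √50,171,347 ≈ 7,083.2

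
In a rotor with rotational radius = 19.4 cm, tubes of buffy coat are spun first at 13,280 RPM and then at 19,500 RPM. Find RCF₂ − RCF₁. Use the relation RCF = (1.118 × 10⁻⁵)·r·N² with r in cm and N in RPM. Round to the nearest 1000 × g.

RCF₁ = 1.118 × 10⁻⁵ × 19.4 × (13280)² = 1.118 × 10⁻⁵ × 19.4 × 176,358,400 ≈ 38,250.7 × g
RCF₂ = 1.118 × 10⁻⁵ × 19.4 × (19500)² = 1.118 × 10⁻⁵ × 19.4 × 380,250,000 ≈ 82,473.2 × g
Increase = 82,473.2 − 38,250.7 = 44,222.5

44000 ×g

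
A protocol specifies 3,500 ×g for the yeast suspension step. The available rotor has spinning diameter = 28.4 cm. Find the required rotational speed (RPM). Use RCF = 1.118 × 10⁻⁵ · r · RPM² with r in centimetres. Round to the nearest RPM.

r = 28.4 / 2 = 14.2 cm
3,500 = 1.118 × 10⁻⁵ × 14.2 × N²
N² = 3,500 / (15.8756 × 10⁻⁵) = 22,046,411
N ≈ √22,046,411 ≈ 4,695.4

≈ 4695 RPM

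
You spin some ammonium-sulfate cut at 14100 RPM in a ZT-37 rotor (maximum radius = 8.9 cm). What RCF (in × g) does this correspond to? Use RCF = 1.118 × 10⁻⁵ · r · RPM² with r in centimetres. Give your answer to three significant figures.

≈ 19800 × g

RCF = 1.118 × 10⁻⁵ × 8.9 × (14100)² = 1.118 × 10⁻⁵ × 8.9 × 198,810,000 ≈ 19,782 × g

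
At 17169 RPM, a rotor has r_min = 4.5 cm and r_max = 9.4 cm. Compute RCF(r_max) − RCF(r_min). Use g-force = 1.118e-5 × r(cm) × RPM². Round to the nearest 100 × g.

ΔRCF = 1.118 × 10⁻⁵ × (r_max − r_min) × N² = 1.118 × 10⁻⁵ × 4.9 × 294,774,561 ≈ 16,148.3

ΔRCF ≈ 16100 g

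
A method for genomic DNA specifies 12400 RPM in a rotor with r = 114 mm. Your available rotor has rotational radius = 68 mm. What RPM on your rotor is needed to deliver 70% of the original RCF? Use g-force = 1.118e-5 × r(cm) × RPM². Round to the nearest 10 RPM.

Original rotor: r = 114 mm = 11.4 cm
RCF_original = 1.118 × 10⁻⁵ × 11.4 × (12400)² = 1.118 × 10⁻⁵ × 11.4 × 153,760,000 ≈ 19,597 × g
Target RCF = 0.7 × 19,597 ≈ 13,717.9 × g
Your rotor: r = 68 mm = 6.8 cm
13,717.9 = 1.118 × 10⁻⁵ × 6.8 × N²
N² = 13,717.9 / (7.6024 × 10⁻⁵) = 180,441,703
N ≈ √180,441,703 ≈ 13,432.9

≈ 13430 RPM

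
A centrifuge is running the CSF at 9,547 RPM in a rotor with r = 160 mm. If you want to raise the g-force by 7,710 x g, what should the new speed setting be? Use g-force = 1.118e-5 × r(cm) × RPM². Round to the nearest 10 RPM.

r = 160 mm = 16.0 cm
Current RCF = 1.118 × 10⁻⁵ × 16 × (9547)² = 1.118 × 10⁻⁵ × 16 × 91,145,209 ≈ 16,304.1 × g
Target RCF = 16,304.1 + 7,710 = 24,014.1 × g
N² = 24,014.1 / (17.888 × 10⁻⁵) = 134,246,981
N ≈ √134,246,981 ≈ 11,586.5

11590 RPM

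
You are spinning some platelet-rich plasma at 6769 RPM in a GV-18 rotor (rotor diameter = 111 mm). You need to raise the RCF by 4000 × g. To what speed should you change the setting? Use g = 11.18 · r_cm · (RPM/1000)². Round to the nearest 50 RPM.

r = 111 mm / 2 = 55.5 mm = 5.55 cm
Current RCF = 11.18 × 5.55 × (6.769)² = 11.18 × 5.55 × 45.819361 ≈ 2,843 × g
Target RCF = 2,843 + 4,000 = 6,843 × g
(N/1000)² = 6,843 / 62.049 = 110.2838
N = 1000 × √110.2838 ≈ 10,501.6

≈ 10500 RPM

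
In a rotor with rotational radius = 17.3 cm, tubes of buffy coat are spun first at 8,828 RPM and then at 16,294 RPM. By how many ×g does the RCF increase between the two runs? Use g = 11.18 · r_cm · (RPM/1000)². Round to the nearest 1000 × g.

RCF₁ = 11.18 × 17.3 × (8.828)² = 11.18 × 17.3 × 77.933584 ≈ 15,073.4 × g
RCF₂ = 11.18 × 17.3 × (16.294)² = 11.18 × 17.3 × 265.494436 ≈ 51,350.3 × g
Increase = 51,350.3 − 15,073.4 = 36,276.9

36000 ×g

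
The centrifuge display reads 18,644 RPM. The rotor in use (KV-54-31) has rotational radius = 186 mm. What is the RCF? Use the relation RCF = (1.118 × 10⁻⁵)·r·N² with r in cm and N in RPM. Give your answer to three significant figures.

r = 186 mm = 18.6 cm
RCF = 1.118 × 10⁻⁵ × 18.6 × (18644)² = 1.118 × 10⁻⁵ × 18.6 × 347,598,736 ≈ 72,282.5 × g

72300 g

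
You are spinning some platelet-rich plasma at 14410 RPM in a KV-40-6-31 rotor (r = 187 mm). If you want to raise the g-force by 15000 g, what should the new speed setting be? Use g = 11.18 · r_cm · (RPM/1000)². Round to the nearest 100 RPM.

r = 187 mm = 18.7 cm
Current RCF = 11.18 × 18.7 × (14.41)² = 11.18 × 18.7 × 207.6481 ≈ 43,412.2 × g
Target RCF = 43,412.2 + 15,000 = 58,412.2 × g
(N/1000)² = 58,412.2 / 209.066 = 279.396
N = 1000 × √279.396 ≈ 16,715.1

16700 RPM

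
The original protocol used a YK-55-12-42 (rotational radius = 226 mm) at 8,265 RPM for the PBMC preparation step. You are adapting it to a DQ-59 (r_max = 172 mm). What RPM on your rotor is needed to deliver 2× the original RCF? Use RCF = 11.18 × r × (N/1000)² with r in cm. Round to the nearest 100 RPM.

13400 RPM

Original rotor: r = 226 mm = 22.6 cm
RCF = 11.18 × r × (N/1000)²
RCF_original = 11.18 × 22.6 × (8.265)² = 11.18 × 22.6 × 68.310225 ≈ 17,259.8 × g
Target RCF = 2 × 17,259.8 ≈ 34,519.6 × g
Your rotor: r = 172 mm = 17.2 cm
34,519.6 = 11.18 × 17.2 × (N/1000)²
(N/1000)² = 34,519.6 / 192.296 = 179.5128
N = 1000 × √179.5128 ≈ 13,398.2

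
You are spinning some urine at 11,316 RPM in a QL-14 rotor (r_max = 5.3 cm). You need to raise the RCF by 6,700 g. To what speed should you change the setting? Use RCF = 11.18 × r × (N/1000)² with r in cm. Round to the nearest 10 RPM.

Current RCF = 11.18 × 5.3 × (11.316)² = 11.18 × 5.3 × 128.051856 ≈ 7,587.6 × g
Target RCF = 7,587.6 + 6,700 = 14,287.6 × g
(N/1000)² = 14,287.6 / 59.254 = 241.1246
N = 1000 × √241.1246 ≈ 15,528.2

N₂ ≈ 15530 RPM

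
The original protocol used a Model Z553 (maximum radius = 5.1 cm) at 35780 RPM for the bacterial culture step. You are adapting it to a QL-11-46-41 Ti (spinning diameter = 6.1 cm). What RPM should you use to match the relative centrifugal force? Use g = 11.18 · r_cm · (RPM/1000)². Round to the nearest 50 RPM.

RCF = 11.18 × r × (N/1000)²
RCF_original = 11.18 × 5.1 × (35.78)² = 11.18 × 5.1 × 1,280.2084 ≈ 72,994.9 × g
Your rotor: r = 6.1 / 2 = 3.05 cm
72,994.9 = 11.18 × 3.05 × (N/1000)²
(N/1000)² = 72,994.9 / 34.099 = 2140.676
N = 1000 × √2140.676 ≈ 46,267.4

≈ 46250 RPM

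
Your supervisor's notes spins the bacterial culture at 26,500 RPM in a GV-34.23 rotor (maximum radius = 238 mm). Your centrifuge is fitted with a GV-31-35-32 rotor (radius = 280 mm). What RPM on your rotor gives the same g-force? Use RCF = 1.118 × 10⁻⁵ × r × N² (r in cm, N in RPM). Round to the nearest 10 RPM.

24430 RPM

Original rotor: r = 238 mm = 23.8 cm
RCF = 1.118 × 10⁻⁵ × r × N²
RCF_original = 1.118 × 10⁻⁵ × 23.8 × (26500)² = 1.118 × 10⁻⁵ × 23.8 × 702,250,000 ≈ 186,857.5 × g
Your rotor: r = 280 mm = 28.0 cm
186,857.5 = 1.118 × 10⁻⁵ × 28 × N²
N² = 186,857.5 / (31.304 × 10⁻⁵) = 596,912,535
N ≈ √596,912,535 ≈ 24,431.8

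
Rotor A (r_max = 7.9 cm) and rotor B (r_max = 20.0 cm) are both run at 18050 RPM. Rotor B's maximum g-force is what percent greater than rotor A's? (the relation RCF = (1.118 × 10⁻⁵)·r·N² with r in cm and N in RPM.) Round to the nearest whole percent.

At equal RPM, RCF scales linearly with r: ratio = 20.0 / 7.9 = 2.5316.
So rotor B delivers 153.2% more g-force.

153%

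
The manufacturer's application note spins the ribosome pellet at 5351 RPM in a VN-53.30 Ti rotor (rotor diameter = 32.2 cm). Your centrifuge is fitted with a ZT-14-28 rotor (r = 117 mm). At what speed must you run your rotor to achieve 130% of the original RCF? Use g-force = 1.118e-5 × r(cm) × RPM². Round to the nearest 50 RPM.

Original rotor: r = 32.2 / 2 = 16.1 cm
RCF_original = 1.118 × 10⁻⁵ × 16.1 × (5351)² = 1.118 × 10⁻⁵ × 16.1 × 28,633,201 ≈ 5,153.9 × g
Target RCF = 1.3 × 5,153.9 ≈ 6,700.1 × g
Your rotor: r = 117 mm = 11.7 cm
6,700.1 = 1.118 × 10⁻⁵ × 11.7 × N²
N² = 6,700.1 / (13.0806 × 10⁻⁵) = 51,221,656
N ≈ √51,221,656 ≈ 7,156.9

≈ 7150 RPM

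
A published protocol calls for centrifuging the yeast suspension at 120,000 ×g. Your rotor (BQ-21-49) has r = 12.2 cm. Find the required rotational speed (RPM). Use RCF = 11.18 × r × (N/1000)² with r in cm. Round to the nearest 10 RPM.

120,000 = 11.18 × 12.2 × (N/1000)²
(N/1000)² = 120,000 / 136.396 = 879.7912
N = 1000 × √879.7912 ≈ 29,661.3

≈ 29660 RPM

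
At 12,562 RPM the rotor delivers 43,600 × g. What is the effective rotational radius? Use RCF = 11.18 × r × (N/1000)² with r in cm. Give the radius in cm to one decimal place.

43600 = 11.18 × r × (12.562)²
r = 43600 / (11.18 × 157.803844) = 43600 / 1764.247 ≈ 24.713 cm

r ≈ 24.7 cm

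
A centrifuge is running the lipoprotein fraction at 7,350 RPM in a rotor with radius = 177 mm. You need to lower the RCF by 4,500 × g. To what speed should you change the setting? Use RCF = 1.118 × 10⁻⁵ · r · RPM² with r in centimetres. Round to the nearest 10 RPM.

r = 177 mm = 17.7 cm
Current RCF = 1.118 × 10⁻⁵ × 17.7 × (7350)² = 1.118 × 10⁻⁵ × 17.7 × 54,022,500 ≈ 10,690.3 × g
Target RCF = 10,690.3 − 4,500 = 6,190.3 × g
N² = 6,190.3 / (19.7886 × 10⁻⁵) = 31,282,152
N ≈ √31,282,152 ≈ 5,593.0

5590 RPM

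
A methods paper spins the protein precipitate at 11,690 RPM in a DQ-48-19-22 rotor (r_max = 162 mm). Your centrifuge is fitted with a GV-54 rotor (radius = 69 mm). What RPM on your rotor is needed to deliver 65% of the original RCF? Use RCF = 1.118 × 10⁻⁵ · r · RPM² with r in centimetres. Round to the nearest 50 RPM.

Original rotor: r = 162 mm = 16.2 cm
RCF_original = 1.118 × 10⁻⁵ × 16.2 × (11690)² = 1.118 × 10⁻⁵ × 16.2 × 136,656,100 ≈ 24,750.6 × g
Target RCF = 0.65 × 24,750.6 ≈ 16,087.9 × g
Your rotor: r = 69 mm = 6.9 cm
16,087.9 = 1.118 × 10⁻⁵ × 6.9 × N²
N² = 16,087.9 / (7.7142 × 10⁻⁵) = 208,549,169
N ≈ √208,549,169 ≈ 14,441.2

14450 RPM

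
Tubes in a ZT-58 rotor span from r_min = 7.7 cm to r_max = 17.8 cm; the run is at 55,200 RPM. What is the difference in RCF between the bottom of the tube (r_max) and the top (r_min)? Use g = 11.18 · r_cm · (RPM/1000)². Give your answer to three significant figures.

RCF_max = 11.18 × 17.8 × (55.2)² = 11.18 × 17.8 × 3,047.04 ≈ 606,373.1 × g
RCF_min = 11.18 × 7.7 × (55.2)² = 11.18 × 7.7 × 3,047.04 ≈ 262,307.5 × g
ΔRCF = 606,373.1 − 262,307.5 = 344,065.6

≈ 344000 g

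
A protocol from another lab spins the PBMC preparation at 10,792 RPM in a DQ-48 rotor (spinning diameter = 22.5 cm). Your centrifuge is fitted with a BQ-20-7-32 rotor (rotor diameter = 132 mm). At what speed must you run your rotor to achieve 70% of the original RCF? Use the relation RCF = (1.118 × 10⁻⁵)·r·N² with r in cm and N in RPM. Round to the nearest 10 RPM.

Original rotor: r = 22.5 / 2 = 11.25 cm
RCF_original = 1.118 × 10⁻⁵ × 11.25 × (10792)² = 1.118 × 10⁻⁵ × 11.25 × 116,467,264 ≈ 14,648.7 × g
Target RCF = 0.7 × 14,648.7 ≈ 10,254.1 × g
Your rotor: r = 132 mm / 2 = 66 mm = 6.6 cm
10,254.1 = 1.118 × 10⁻⁵ × 6.6 × N²
N² = 10,254.1 / (7.3788 × 10⁻⁵) = 138,967,041
N ≈ √138,967,041 ≈ 11,788.4

≈ 11790 RPM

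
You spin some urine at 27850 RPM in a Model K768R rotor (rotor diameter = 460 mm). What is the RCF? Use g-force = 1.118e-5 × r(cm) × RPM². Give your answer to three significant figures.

r = 460 mm / 2 = 230 mm = 23 cm
RCF = 1.118 × 10⁻⁵ × 23 × (27850)² = 1.118 × 10⁻⁵ × 23 × 775,622,500 ≈ 199,443.6 × g

199000 × g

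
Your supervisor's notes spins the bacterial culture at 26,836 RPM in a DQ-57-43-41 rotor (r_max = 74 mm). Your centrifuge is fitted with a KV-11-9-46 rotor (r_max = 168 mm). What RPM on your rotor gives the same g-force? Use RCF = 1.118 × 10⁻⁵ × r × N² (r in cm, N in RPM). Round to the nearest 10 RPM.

17810 RPM

Original rotor: r = 74 mm = 7.4 cm
RCF_original = 1.118 × 10⁻⁵ × 7.4 × (26836)² = 1.118 × 10⁻⁵ × 7.4 × 720,170,896 ≈ 59,581.2 × g
Your rotor: r = 168 mm = 16.8 cm
59,581.2 = 1.118 × 10⁻⁵ × 16.8 × N²
N² = 59,581.2 / (18.7824 × 10⁻⁵) = 317,218,247
N ≈ √317,218,247 ≈ 17,810.6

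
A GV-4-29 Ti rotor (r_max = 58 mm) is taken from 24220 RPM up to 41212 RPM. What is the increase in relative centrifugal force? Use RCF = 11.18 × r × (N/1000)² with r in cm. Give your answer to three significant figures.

r = 58 mm = 5.8 cm
RCF₁ = 11.18 × 5.8 × (24.22)² = 11.18 × 5.8 × 586.6084 ≈ 38,038 × g
RCF₂ = 11.18 × 5.8 × (41.212)² = 11.18 × 5.8 × 1,698.428944 ≈ 110,132.9 × g
Increase = 110,132.9 − 38,038 = 72,094.9

72100 ×g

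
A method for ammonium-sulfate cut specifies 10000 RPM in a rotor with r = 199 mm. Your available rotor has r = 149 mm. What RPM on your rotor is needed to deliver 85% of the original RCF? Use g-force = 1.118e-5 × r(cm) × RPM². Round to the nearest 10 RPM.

10650 RPM

Original rotor: r = 199 mm = 19.9 cm
RCF_original = 1.118 × 10⁻⁵ × 19.9 × (10000)² = 1.118 × 10⁻⁵ × 19.9 × 100,000,000 ≈ 22,248.2 × g
Target RCF = 0.85 × 22,248.2 ≈ 18,911 × g
Your rotor: r = 149 mm = 14.9 cm
18,911 = 1.118 × 10⁻⁵ × 14.9 × N²
N² = 18,911 / (16.6582 × 10⁻⁵) = 113,523,670
N ≈ √113,523,670 ≈ 10,654.7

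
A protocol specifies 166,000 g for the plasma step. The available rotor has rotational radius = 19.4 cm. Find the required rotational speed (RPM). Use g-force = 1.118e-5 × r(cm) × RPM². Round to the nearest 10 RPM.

RCF = 1.118 × 10⁻⁵ × r × N²
166,000 = 1.118 × 10⁻⁵ × 19.4 × N²
N² = 166,000 / (21.6892 × 10⁻⁵) = 765,357,874
N ≈ √765,357,874 ≈ 27,665.1

≈ 27670 RPM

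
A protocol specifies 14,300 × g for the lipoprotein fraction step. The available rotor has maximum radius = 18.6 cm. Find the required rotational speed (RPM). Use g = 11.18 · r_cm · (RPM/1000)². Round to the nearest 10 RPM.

8290 RPM

RCF = 11.18 × r × (N/1000)²
14,300 = 11.18 × 18.6 × (N/1000)²
(N/1000)² = 14,300 / 207.948 = 68.76719
N = 1000 × √68.76719 ≈ 8,292.6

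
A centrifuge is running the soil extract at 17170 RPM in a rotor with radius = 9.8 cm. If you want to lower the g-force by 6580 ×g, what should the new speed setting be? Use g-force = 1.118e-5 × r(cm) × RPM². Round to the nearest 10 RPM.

N₂ ≈ 15320 RPM

Current RCF = 1.118 × 10⁻⁵ × 9.8 × (17170)² = 1.118 × 10⁻⁵ × 9.8 × 294,808,900 ≈ 32,300.4 × g
Target RCF = 32,300.4 − 6,580 = 25,720.4 × g
N² = 25,720.4 / (10.9564 × 10⁻⁵) = 234,752,291
N ≈ √234,752,291 ≈ 15,321.6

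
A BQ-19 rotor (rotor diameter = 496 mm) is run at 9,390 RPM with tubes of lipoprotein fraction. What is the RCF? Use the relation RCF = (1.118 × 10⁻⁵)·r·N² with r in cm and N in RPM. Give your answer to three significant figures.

≈ 24400 g

r = 496 mm / 2 = 248 mm = 24.8 cm
RCF = 1.118 × 10⁻⁵ × 24.8 × (9390)² = 1.118 × 10⁻⁵ × 24.8 × 88,172,100 ≈ 24,446.9 × g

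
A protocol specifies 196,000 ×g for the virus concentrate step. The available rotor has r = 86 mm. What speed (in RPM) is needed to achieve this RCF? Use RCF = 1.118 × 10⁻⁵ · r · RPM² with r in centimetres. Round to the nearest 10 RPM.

N ≈ 45150 RPM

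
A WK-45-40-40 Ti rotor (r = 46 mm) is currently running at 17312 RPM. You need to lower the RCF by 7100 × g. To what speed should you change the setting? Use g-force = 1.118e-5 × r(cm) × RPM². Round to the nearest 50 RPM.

r = 46 mm = 4.6 cm
Current RCF = 1.118 × 10⁻⁵ × 4.6 × (17312)² = 1.118 × 10⁻⁵ × 4.6 × 299,705,344 ≈ 15,413.2 × g
Target RCF = 15,413.2 − 7,100 = 8,313.2 × g
N² = 8,313.2 / (5.1428 × 10⁻⁵) = 161,647,352
N ≈ √161,647,352 ≈ 12,714.1

≈ 12700 RPM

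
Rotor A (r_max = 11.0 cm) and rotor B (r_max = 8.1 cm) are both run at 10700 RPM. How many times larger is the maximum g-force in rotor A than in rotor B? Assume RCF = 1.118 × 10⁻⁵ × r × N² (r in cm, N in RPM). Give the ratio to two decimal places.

At fixed N, RCF ∝ r, so RCF_A/RCF_B = r_A/r_B = 11.0 / 8.1 = 1.3580.

1.36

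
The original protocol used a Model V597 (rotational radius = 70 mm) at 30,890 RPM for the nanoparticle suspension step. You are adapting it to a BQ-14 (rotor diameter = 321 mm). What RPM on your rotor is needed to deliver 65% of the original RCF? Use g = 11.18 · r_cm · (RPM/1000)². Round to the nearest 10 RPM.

≈ 16450 RPM

Original rotor: r = 70 mm = 7.0 cm
RCF_original = 11.18 × 7 × (30.89)² = 11.18 × 7 × 954.1921 ≈ 74,675.1 × g
Target RCF = 0.65 × 74,675.1 ≈ 48,538.8 × g
Your rotor: r = 321 mm / 2 = 160.5 mm = 16.05 cm
48,538.8 = 11.18 × 16.05 × (N/1000)²
(N/1000)² = 48,538.8 / 179.439 = 270.5031
N = 1000 × √270.5031 ≈ 16,447.0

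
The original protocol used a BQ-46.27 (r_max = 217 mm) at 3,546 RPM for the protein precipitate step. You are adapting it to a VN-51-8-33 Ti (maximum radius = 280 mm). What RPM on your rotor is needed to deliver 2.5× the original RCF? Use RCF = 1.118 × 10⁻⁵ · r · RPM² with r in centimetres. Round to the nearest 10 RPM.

4940 RPM

Original rotor: r = 217 mm = 21.7 cm
RCF = 1.118 × 10⁻⁵ × r × N²
RCF_original = 1.118 × 10⁻⁵ × 21.7 × (3546)² = 1.118 × 10⁻⁵ × 21.7 × 12,574,116 ≈ 3,050.6 × g
Target RCF = 2.5 × 3,050.6 ≈ 7,626.5 × g
Your rotor: r = 280 mm = 28.0 cm
7,626.5 = 1.118 × 10⁻⁵ × 28 × N²
N² = 7,626.5 / (31.304 × 10⁻⁵) = 24,362,701
N ≈ √24,362,701 ≈ 4,935.9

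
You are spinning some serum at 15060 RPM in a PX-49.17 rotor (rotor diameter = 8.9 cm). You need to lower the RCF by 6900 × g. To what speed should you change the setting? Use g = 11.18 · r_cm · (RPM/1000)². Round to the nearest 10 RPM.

r = 8.9 / 2 = 4.45 cm
Current RCF = 11.18 × 4.45 × (15.06)² = 11.18 × 4.45 × 226.8036 ≈ 11,283.7 × g
Target RCF = 11,283.7 − 6,900 = 4,383.7 × g
(N/1000)² = 4,383.7 / 49.751 = 88.1128
N = 1000 × √88.1128 ≈ 9,386.8

N₂ ≈ 9390 RPM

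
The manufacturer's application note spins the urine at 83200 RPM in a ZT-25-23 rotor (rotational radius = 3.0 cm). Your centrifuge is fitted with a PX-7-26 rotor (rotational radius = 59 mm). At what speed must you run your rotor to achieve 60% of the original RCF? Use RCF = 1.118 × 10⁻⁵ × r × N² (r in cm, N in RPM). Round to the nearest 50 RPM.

RCF = 1.118 × 10⁻⁵ × r × N²
RCF_original = 1.118 × 10⁻⁵ × 3 × (83200)² = 1.118 × 10⁻⁵ × 3 × 6,922,240,000 ≈ 232,171.9 × g
Target RCF = 0.6 × 232,171.9 ≈ 139,303.1 × g
Your rotor: r = 59 mm = 5.9 cm
139,303.1 = 1.118 × 10⁻⁵ × 5.9 × N²
N² = 139,303.1 / (6.5962 × 10⁻⁵) = 2,111,868,955
N ≈ √2,111,868,955 ≈ 45,955.1

45950 RPM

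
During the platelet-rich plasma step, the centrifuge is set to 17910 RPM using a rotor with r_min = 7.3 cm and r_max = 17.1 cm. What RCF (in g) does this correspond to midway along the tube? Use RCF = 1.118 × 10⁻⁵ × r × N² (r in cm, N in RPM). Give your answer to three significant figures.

RCF ≈ 43800 g

r_avg = (7.3 + 17.1) / 2 = 12.2 cm
RCF = 1.118 × 10⁻⁵ × 12.2 × (17910)² = 1.118 × 10⁻⁵ × 12.2 × 320,768,100 ≈ 43,751.5 × g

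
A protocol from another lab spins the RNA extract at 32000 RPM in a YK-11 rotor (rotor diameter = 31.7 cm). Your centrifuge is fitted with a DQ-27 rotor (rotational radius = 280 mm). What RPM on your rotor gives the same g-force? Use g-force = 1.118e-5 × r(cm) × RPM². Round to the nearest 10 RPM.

Original rotor: r = 31.7 / 2 = 15.85 cm
RCF_original = 1.118 × 10⁻⁵ × 15.85 × (32000)² = 1.118 × 10⁻⁵ × 15.85 × 1,024,000,000 ≈ 181,455.9 × g
Your rotor: r = 280 mm = 28.0 cm
181,455.9 = 1.118 × 10⁻⁵ × 28 × N²
N² = 181,455.9 / (31.304 × 10⁻⁵) = 579,657,232
N ≈ √579,657,232 ≈ 24,076.1

24080 RPM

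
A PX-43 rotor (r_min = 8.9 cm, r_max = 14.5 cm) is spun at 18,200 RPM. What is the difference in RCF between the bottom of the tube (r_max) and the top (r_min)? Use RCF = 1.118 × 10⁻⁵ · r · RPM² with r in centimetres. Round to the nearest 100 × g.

20700 g

RCF_max = 1.118 × 10⁻⁵ × 14.5 × (18200)² = 1.118 × 10⁻⁵ × 14.5 × 331,240,000 ≈ 53,697.3 × g
RCF_min = 1.118 × 10⁻⁵ × 8.9 × (18200)² = 1.118 × 10⁻⁵ × 8.9 × 331,240,000 ≈ 32,959 × g
ΔRCF = 53,697.3 − 32,959 = 20,738.3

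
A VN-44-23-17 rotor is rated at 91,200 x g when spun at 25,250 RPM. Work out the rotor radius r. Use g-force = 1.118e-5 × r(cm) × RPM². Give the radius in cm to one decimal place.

RCF = 1.118 × 10⁻⁵ × r × N²
91200 = 1.118 × 10⁻⁵ × r × (25250)²
r = 91200 / (1.118 × 10⁻⁵ × 637,562,500) = 91200 / 7127.949 ≈ 12.795 cm

12.8 cm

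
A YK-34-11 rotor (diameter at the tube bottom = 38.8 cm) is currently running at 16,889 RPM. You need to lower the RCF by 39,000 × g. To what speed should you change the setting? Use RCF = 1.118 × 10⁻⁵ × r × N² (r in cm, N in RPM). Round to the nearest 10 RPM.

r = 38.8 / 2 = 19.4 cm
Current RCF = 1.118 × 10⁻⁵ × 19.4 × (16889)² = 1.118 × 10⁻⁵ × 19.4 × 285,238,321 ≈ 61,865.9 × g
Target RCF = 61,865.9 − 39,000 = 22,865.9 × g
N² = 22,865.9 / (21.6892 × 10⁻⁵) = 105,425,281
N ≈ √105,425,281 ≈ 10,267.7

≈ 10270 RPM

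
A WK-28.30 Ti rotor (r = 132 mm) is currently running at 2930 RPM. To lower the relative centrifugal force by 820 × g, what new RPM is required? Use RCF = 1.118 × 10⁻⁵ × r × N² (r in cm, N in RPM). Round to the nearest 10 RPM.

N₂ ≈ 1740 RPM

r = 132 mm = 13.2 cm
Current RCF = 1.118 × 10⁻⁵ × 13.2 × (2930)² = 1.118 × 10⁻⁵ × 13.2 × 8,584,900 ≈ 1,266.9 × g
Target RCF = 1,266.9 − 820 = 446.9 × g
N² = 446.9 / (14.7576 × 10⁻⁵) = 3,028,270
N ≈ √3,028,270 ≈ 1,740.2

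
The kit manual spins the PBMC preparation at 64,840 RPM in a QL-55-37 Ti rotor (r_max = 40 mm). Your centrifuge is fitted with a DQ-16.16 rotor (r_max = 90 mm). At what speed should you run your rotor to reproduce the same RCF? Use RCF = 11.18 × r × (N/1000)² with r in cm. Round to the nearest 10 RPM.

Original rotor: r = 40 mm = 4.0 cm
RCF_original = 11.18 × 4 × (64.84)² = 11.18 × 4 × 4,204.2256 ≈ 188,013 × g
Your rotor: r = 90 mm = 9.0 cm
188,013 = 11.18 × 9 × (N/1000)²
(N/1000)² = 188,013 / 100.62 = 1868.545
N = 1000 × √1868.545 ≈ 43,226.7

≈ 43230 RPM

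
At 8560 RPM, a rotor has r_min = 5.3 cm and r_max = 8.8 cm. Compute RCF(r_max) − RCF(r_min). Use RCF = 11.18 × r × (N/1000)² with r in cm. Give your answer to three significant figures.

2870 ×g

ΔRCF = 11.18 × (r_max − r_min) × (N/1000)² = 11.18 × 3.5 × 73.2736 ≈ 2,867.2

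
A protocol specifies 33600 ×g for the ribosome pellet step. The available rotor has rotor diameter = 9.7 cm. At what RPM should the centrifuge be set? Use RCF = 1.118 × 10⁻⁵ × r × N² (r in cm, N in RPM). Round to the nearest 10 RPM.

N ≈ 24890 RPM

r = 9.7 / 2 = 4.85 cm
33,600 = 1.118 × 10⁻⁵ × 4.85 × N²
N² = 33,600 / (5.4223 × 10⁻⁵) = 619,663,243
N ≈ √619,663,243 ≈ 24,893.0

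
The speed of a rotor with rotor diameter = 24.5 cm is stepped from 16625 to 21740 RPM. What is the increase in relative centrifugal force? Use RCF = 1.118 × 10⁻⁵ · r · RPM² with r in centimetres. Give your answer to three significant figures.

r = 24.5 / 2 = 12.25 cm
RCF₁ = 1.118 × 10⁻⁵ × 12.25 × (16625)² = 1.118 × 10⁻⁵ × 12.25 × 276,390,625 ≈ 37,853.1 × g
RCF₂ = 1.118 × 10⁻⁵ × 12.25 × (21740)² = 1.118 × 10⁻⁵ × 12.25 × 472,627,600 ≈ 64,728.7 × g
Increase = 64,728.7 − 37,853.1 = 26,875.6

≈ 26900 x g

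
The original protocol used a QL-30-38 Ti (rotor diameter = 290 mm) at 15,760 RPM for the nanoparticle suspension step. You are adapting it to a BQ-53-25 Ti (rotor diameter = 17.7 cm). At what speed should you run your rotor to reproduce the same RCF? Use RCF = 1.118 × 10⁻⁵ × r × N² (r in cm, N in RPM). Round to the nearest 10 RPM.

Original rotor: r = 290 mm / 2 = 145 mm = 14.5 cm
RCF = 1.118 × 10⁻⁵ × r × N²
RCF_original = 1.118 × 10⁻⁵ × 14.5 × (15760)² = 1.118 × 10⁻⁵ × 14.5 × 248,377,600 ≈ 40,264.5 × g
Your rotor: r = 17.7 / 2 = 8.85 cm
40,264.5 = 1.118 × 10⁻⁵ × 8.85 × N²
N² = 40,264.5 / (9.8943 × 10⁻⁵) = 406,946,424
N ≈ √406,946,424 ≈ 20,172.9

≈ 20170 RPM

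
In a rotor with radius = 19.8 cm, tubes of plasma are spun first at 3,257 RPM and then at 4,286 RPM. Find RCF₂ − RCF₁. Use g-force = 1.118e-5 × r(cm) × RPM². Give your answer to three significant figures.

1720 g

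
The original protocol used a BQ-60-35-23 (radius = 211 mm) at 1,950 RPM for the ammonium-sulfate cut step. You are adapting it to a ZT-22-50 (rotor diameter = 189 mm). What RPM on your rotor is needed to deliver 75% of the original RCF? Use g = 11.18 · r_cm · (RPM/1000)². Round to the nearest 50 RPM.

Original rotor: r = 211 mm = 21.1 cm
RCF_original = 11.18 × 21.1 × (1.95)² = 11.18 × 21.1 × 3.8025 ≈ 897 × g
Target RCF = 0.75 × 897 ≈ 672.8 × g
Your rotor: r = 189 mm / 2 = 94.5 mm = 9.45 cm
672.8 = 11.18 × 9.45 × (N/1000)²
(N/1000)² = 672.8 / 105.651 = 6.368137
N = 1000 × √6.368137 ≈ 2,523.5

2500 RPM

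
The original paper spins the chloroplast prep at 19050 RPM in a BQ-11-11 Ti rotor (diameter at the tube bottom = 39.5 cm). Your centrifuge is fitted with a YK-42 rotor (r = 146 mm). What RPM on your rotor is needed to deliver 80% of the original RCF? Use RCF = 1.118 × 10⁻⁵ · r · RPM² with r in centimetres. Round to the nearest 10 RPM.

Original rotor: r = 39.5 / 2 = 19.75 cm
RCF_original = 1.118 × 10⁻⁵ × 19.75 × (19050)² = 1.118 × 10⁻⁵ × 19.75 × 362,902,500 ≈ 80,130.7 × g
Target RCF = 0.8 × 80,130.7 ≈ 64,104.6 × g
Your rotor: r = 146 mm = 14.6 cm
64,104.6 = 1.118 × 10⁻⁵ × 14.6 × N²
N² = 64,104.6 / (16.3228 × 10⁻⁵) = 392,730,414
N ≈ √392,730,414 ≈ 19,817.4

≈ 19820 RPM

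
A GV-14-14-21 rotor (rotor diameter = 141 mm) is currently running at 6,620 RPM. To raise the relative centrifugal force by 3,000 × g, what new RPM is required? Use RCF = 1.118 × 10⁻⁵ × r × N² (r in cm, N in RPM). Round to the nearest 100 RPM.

N₂ ≈ 9000 RPM

r = 141 mm / 2 = 70.5 mm = 7.05 cm
Current RCF = 1.118 × 10⁻⁵ × 7.05 × (6620)² = 1.118 × 10⁻⁵ × 7.05 × 43,824,400 ≈ 3,454.2 × g
Target RCF = 3,454.2 + 3,000 = 6,454.2 × g
N² = 6,454.2 / (7.8819 × 10⁻⁵) = 81,886,347
N ≈ √81,886,347 ≈ 9,049.1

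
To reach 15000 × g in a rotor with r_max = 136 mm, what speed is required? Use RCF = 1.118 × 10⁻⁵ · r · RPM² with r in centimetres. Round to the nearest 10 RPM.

r = 136 mm = 13.6 cm
15,000 = 1.118 × 10⁻⁵ × 13.6 × N²
N² = 15,000 / (15.2048 × 10⁻⁵) = 98,653,057
N ≈ √98,653,057 ≈ 9,932.4

9930 RPM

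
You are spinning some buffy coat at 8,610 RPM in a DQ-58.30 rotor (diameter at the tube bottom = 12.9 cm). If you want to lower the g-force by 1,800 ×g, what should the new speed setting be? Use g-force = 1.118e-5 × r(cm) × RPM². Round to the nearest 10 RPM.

r = 12.9 / 2 = 6.45 cm
Current RCF = 1.118 × 10⁻⁵ × 6.45 × (8610)² = 1.118 × 10⁻⁵ × 6.45 × 74,132,100 ≈ 5,345.7 × g
Target RCF = 5,345.7 − 1,800 = 3,545.7 × g
N² = 3,545.7 / (7.2111 × 10⁻⁵) = 49,170,030
N ≈ √49,170,030 ≈ 7,012.1

N₂ ≈ 7010 RPM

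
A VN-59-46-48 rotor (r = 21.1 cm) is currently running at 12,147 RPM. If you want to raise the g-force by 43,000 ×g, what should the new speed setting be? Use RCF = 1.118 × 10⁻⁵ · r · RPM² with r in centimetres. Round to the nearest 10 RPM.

Current RCF = 1.118 × 10⁻⁵ × 21.1 × (12147)² = 1.118 × 10⁻⁵ × 21.1 × 147,549,609 ≈ 34,806.7 × g
Target RCF = 34,806.7 + 43,000 = 77,806.7 × g
N² = 77,806.7 / (23.5898 × 10⁻⁵) = 329,831,961
N ≈ √329,831,961 ≈ 18,161.3

18160 RPM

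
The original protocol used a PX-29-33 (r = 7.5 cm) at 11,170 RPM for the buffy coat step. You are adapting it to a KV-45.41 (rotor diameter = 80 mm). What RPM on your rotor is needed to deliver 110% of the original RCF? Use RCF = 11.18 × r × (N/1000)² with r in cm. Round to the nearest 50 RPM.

RCF_original = 11.18 × 7.5 × (11.17)² = 11.18 × 7.5 × 124.7689 ≈ 10,461.9 × g
Target RCF = 1.1 × 10,461.9 ≈ 11,508.1 × g
Your rotor: r = 80 mm / 2 = 40 mm = 4 cm
11,508.1 = 11.18 × 4 × (N/1000)²
(N/1000)² = 11,508.1 / 44.72 = 257.3368
N = 1000 × √257.3368 ≈ 16,041.7

16050 RPM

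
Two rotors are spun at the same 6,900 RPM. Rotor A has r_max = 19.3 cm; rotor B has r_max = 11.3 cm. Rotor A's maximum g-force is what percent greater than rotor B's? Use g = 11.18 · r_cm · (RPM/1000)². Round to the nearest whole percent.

At equal RPM, RCF scales linearly with r: ratio = 19.3 / 11.3 = 1.7080.
So rotor A delivers 70.8% more g-force.

71%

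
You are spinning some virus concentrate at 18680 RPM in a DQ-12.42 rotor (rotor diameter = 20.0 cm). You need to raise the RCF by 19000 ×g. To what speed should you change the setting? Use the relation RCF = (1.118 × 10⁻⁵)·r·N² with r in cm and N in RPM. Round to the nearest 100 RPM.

≈ 22800 RPM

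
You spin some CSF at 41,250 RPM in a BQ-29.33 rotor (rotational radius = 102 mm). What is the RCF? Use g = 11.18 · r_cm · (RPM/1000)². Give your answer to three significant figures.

≈ 194000 g

r = 102 mm = 10.2 cm
RCF = 11.18 × 10.2 × (41.25)² = 11.18 × 10.2 × 1,701.5625 ≈ 194,039.4 × g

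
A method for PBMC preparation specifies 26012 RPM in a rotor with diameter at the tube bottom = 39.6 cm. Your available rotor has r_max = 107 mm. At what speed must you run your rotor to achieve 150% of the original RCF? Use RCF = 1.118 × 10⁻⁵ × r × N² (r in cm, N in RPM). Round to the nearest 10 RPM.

43340 RPM

Original rotor: r = 39.6 / 2 = 19.8 cm
RCF_original = 1.118 × 10⁻⁵ × 19.8 × (26012)² = 1.118 × 10⁻⁵ × 19.8 × 676,624,144 ≈ 149,780.2 × g
Target RCF = 1.5 × 149,780.2 ≈ 224,670.3 × g
Your rotor: r = 107 mm = 10.7 cm
224,670.3 = 1.118 × 10⁻⁵ × 10.7 × N²
N² = 224,670.3 / (11.9626 × 10⁻⁵) = 1,878,105,930
N ≈ √1,878,105,930 ≈ 43,337.1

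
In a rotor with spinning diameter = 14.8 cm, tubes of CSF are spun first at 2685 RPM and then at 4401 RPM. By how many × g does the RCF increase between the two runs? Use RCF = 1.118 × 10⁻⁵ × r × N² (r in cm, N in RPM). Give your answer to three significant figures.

≈ 1010 × g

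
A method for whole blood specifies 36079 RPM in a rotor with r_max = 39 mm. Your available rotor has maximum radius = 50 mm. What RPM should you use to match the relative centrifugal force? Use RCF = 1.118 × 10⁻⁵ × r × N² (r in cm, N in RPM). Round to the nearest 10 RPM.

31860 RPM

Original rotor: r = 39 mm = 3.9 cm
RCF_original = 1.118 × 10⁻⁵ × 3.9 × (36079)² = 1.118 × 10⁻⁵ × 3.9 × 1,301,694,241 ≈ 56,756.5 × g
Your rotor: r = 50 mm = 5.0 cm
56,756.5 = 1.118 × 10⁻⁵ × 5 × N²
N² = 56,756.5 / (5.59 × 10⁻⁵) = 1,015,322,004
N ≈ √1,015,322,004 ≈ 31,864.1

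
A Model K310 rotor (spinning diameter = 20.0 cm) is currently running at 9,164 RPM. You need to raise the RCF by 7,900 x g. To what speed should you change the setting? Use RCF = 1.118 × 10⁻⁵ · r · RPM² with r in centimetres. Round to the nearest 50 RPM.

N₂ ≈ 12450 RPM

r = 20.0 / 2 = 10 cm
Current RCF = 1.118 × 10⁻⁵ × 10 × (9164)² = 1.118 × 10⁻⁵ × 10 × 83,978,896 ≈ 9,388.8 × g
Target RCF = 9,388.8 + 7,900 = 17,288.8 × g
N² = 17,288.8 / (11.18 × 10⁻⁵) = 154,640,429
N ≈ √154,640,429 ≈ 12,435.5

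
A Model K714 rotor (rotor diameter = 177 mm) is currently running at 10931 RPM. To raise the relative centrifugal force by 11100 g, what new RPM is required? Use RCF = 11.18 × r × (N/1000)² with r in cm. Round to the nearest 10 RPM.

≈ 15220 RPM

r = 177 mm / 2 = 88.5 mm = 8.85 cm
Current RCF = 11.18 × 8.85 × (10.931)² = 11.18 × 8.85 × 119.486761 ≈ 11,822.4 × g
Target RCF = 11,822.4 + 11,100 = 22,922.4 × g
(N/1000)² = 22,922.4 / 98.943 = 231.6728
N = 1000 × √231.6728 ≈ 15,220.8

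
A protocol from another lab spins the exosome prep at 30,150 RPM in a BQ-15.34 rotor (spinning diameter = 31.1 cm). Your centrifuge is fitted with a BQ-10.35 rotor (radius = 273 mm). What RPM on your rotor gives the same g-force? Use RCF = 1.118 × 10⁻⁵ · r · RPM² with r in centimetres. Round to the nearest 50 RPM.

≈ 22750 RPM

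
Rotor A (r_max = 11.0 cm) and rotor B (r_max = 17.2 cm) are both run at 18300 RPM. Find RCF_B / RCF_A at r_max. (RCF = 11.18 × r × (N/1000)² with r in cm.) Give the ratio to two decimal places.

1.56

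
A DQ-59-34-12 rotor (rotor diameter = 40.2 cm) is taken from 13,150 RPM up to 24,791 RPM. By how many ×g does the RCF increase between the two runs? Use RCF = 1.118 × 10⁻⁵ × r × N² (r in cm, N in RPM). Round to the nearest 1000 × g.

r = 40.2 / 2 = 20.1 cm
RCF₁ = 1.118 × 10⁻⁵ × 20.1 × (13150)² = 1.118 × 10⁻⁵ × 20.1 × 172,922,500 ≈ 38,858.8 × g
RCF₂ = 1.118 × 10⁻⁵ × 20.1 × (24791)² = 1.118 × 10⁻⁵ × 20.1 × 614,593,681 ≈ 138,110.3 × g
Increase = 138,110.3 − 38,858.8 = 99,251.5

99000 ×g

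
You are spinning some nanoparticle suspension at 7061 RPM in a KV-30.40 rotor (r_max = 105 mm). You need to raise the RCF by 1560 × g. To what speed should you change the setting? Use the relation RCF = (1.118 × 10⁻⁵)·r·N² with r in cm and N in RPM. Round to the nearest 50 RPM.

7950 RPM

r = 105 mm = 10.5 cm
Current RCF = 1.118 × 10⁻⁵ × 10.5 × (7061)² = 1.118 × 10⁻⁵ × 10.5 × 49,857,721 ≈ 5,852.8 × g
Target RCF = 5,852.8 + 1,560 = 7,412.8 × g
N² = 7,412.8 / (11.739 × 10⁻⁵) = 63,146,776
N ≈ √63,146,776 ≈ 7,946.5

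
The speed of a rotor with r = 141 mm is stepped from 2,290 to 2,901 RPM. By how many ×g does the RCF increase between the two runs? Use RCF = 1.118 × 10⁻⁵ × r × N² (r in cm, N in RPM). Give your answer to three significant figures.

≈ 500 ×g

r = 141 mm = 14.1 cm
RCF₁ = 1.118 × 10⁻⁵ × 14.1 × (2290)² = 1.118 × 10⁻⁵ × 14.1 × 5,244,100 ≈ 826.7 × g
RCF₂ = 1.118 × 10⁻⁵ × 14.1 × (2901)² = 1.118 × 10⁻⁵ × 14.1 × 8,415,801 ≈ 1,326.7 × g
Increase = 1,326.7 − 826.7 = 500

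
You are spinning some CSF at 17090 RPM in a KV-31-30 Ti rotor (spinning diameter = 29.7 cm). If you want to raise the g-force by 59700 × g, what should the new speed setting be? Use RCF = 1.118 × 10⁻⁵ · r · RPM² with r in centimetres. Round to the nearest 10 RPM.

r = 29.7 / 2 = 14.85 cm
Current RCF = 1.118 × 10⁻⁵ × 14.85 × (17090)² = 1.118 × 10⁻⁵ × 14.85 × 292,068,100 ≈ 48,490 × g
Target RCF = 48,490 + 59,700 = 108,190 × g
N² = 108,190 / (16.6023 × 10⁻⁵) = 651,656,698
N ≈ √651,656,698 ≈ 25,527.6

≈ 25530 RPM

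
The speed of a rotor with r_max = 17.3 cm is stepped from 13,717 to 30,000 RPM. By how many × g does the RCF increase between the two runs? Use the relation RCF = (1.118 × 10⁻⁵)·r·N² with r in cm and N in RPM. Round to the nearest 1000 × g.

≈ 138000 × g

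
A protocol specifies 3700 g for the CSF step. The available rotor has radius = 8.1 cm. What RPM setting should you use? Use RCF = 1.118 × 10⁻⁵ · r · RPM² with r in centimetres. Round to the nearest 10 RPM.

3,700 = 1.118 × 10⁻⁵ × 8.1 × N²
N² = 3,700 / (9.0558 × 10⁻⁵) = 40,857,793
N ≈ √40,857,793 ≈ 6,392.0

≈ 6390 RPM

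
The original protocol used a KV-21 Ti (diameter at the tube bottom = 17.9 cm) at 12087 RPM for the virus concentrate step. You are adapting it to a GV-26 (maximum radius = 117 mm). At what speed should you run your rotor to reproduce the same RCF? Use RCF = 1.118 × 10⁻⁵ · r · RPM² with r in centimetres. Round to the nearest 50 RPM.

10550 RPM

Original rotor: r = 17.9 / 2 = 8.95 cm
RCF_original = 1.118 × 10⁻⁵ × 8.95 × (12087)² = 1.118 × 10⁻⁵ × 8.95 × 146,095,569 ≈ 14,618.5 × g
Your rotor: r = 117 mm = 11.7 cm
14,618.5 = 1.118 × 10⁻⁵ × 11.7 × N²
N² = 14,618.5 / (13.0806 × 10⁻⁵) = 111,757,106
N ≈ √111,757,106 ≈ 10,571.5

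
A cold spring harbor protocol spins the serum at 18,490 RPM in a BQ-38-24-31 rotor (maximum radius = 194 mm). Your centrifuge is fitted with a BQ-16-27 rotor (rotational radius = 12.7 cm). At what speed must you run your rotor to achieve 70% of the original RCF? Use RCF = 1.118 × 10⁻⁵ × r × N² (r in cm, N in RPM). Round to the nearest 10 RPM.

Original rotor: r = 194 mm = 19.4 cm
RCF_original = 1.118 × 10⁻⁵ × 19.4 × (18490)² = 1.118 × 10⁻⁵ × 19.4 × 341,880,100 ≈ 74,151.1 × g
Target RCF = 0.7 × 74,151.1 ≈ 51,905.8 × g
51,905.8 = 1.118 × 10⁻⁵ × 12.7 × N²
N² = 51,905.8 / (14.1986 × 10⁻⁵) = 365,569,845
N ≈ √365,569,845 ≈ 19,119.9

19120 RPM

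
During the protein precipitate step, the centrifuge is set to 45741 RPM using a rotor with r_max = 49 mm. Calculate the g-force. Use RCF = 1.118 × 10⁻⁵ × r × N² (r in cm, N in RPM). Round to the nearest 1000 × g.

≈ 115000 g

r = 49 mm = 4.9 cm
RCF = 1.118 × 10⁻⁵ × r × N²
RCF = 1.118 × 10⁻⁵ × 4.9 × (45741)² = 1.118 × 10⁻⁵ × 4.9 × 2,092,239,081 ≈ 114,617 × g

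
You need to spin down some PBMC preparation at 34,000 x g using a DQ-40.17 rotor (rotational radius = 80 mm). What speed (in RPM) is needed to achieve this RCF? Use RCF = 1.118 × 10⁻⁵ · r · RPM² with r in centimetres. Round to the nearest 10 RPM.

N ≈ 19500 RPM

r = 80 mm = 8.0 cm
RCF = 1.118 × 10⁻⁵ × r × N²
34,000 = 1.118 × 10⁻⁵ × 8 × N²
N² = 34,000 / (8.944 × 10⁻⁵) = 380,143,113
N ≈ √380,143,113 ≈ 19,497.3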